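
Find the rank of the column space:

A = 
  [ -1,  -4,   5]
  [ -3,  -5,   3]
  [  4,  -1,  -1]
Row reduce:
R2 → R2 - (3)·R1
R3 → R3 + (4)·R1
R3 → R3 + (17/7)·R2
REF = 
  [   -1,    -4,     5]
  [    0,     7,   -12]
  [    0,     0, -71/7]
Pivot columns: 1, 2, 3 → 3 pivots.
dim(Col(A)) = number of pivot columns = 3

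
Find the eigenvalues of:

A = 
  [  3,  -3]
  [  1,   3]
λ = 3 + i√3, 3 - i√3  (≈ 3 + 1.732i, 3 - 1.732i)

tr(A) = 6, det(A) = 12
Characteristic polynomial: λ² - tr(A)λ + det(A) = λ² - 6λ + 12
λ² - 6λ + 12 = 0  ⇒  λ = (6 ± √((-6)² - 4·(12)))/2 = (6 ± √(-12))/2
  = 3 + i√3,  3 - i√3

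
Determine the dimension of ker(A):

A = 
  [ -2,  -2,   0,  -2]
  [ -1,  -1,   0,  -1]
nullity(A) = 3

Row reduce:
R2 → R2 - (1/2)·R1
REF = 
  [ -2,  -2,   0,  -2]
  [  0,   0,   0,   0]
Pivot columns: 1 → 1 pivot.
rank(A) = 1, so nullity(A) = 4 - 1 = 3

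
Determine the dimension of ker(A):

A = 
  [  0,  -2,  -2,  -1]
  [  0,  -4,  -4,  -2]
nullity(A) = 3

Row reduce:
R2 → R2 - (2)·R1
REF = 
  [  0,  -2,  -2,  -1]
  [  0,   0,   0,   0]
Pivot columns: 2 → 1 pivot.
rank(A) = 1, so nullity(A) = 4 - 1 = 3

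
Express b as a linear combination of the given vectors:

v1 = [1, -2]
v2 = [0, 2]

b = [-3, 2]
c1 = -3, c2 = -2

b = -3·v1 + -2·v2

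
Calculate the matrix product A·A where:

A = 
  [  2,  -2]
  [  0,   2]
A² = A·A:
A²[1,1] = (2)(2) + (-2)(0) = 4
A²[1,2] = (2)(-2) + (-2)(2) = -8
A²[2,1] = (0)(2) + (2)(0) = 0
A²[2,2] = (0)(-2) + (2)(2) = 4
A² = 
  [  4,  -8]
  [  0,   4]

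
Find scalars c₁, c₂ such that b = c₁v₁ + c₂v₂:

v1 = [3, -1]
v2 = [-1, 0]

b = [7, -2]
c1 = 2, c2 = -1

b = 2·v1 + -1·v2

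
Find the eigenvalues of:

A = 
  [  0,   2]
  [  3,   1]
tr(A) = 1, det(A) = -6
Characteristic polynomial: λ² - tr(A)λ + det(A) = λ² - λ - 6
λ² - λ - 6 = (λ + 2)(λ - 3)

λ = 3, -2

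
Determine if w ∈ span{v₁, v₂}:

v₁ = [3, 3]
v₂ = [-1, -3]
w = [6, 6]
Yes

Form the augmented matrix and row-reduce:
[v₁|v₂|w] = 
  [  3,  -1,   6]
  [  3,  -3,   6]
R2 → R2 - (1)·R1
REF = 
  [  3,  -1,   6]
  [  0,  -2,   0]

No row of the form [0 0 | nonzero], so the system is consistent. Back-substitution gives c₁ = 2, c₂ = 0: w = (2)·v₁ + (0)·v₂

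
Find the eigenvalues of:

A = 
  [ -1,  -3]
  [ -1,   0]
λ = (-1 + √13)/2, (-1 - √13)/2  (≈ 1.303, -2.303)

tr(A) = -1, det(A) = -3
Characteristic polynomial: λ² - tr(A)λ + det(A) = λ² + λ - 3
λ² + λ - 3 = 0  ⇒  λ = (-1 ± √((1)² - 4·(-3)))/2 = (-1 ± √(13))/2
  = (-1 + √13)/2,  (-1 - √13)/2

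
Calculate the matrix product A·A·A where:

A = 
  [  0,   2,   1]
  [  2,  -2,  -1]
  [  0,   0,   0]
A^3 = 
  [ -8,  16,   8]
  [ 16, -24, -12]
  [  0,   0,   0]

A² = A·A:
A²[1,1] = (0)(0) + (2)(2) + (1)(0) = 4
A²[1,2] = (0)(2) + (2)(-2) + (1)(0) = -4
A²[1,3] = (0)(1) + (2)(-1) + (1)(0) = -2
A²[2,1] = (2)(0) + (-2)(2) + (-1)(0) = -4
A²[2,2] = (2)(2) + (-2)(-2) + (-1)(0) = 8
A²[2,3] = (2)(1) + (-2)(-1) + (-1)(0) = 4
A²[3,1] = (0)(0) + (0)(2) + (0)(0) = 0
A²[3,2] = (0)(2) + (0)(-2) + (0)(0) = 0
A²[3,3] = (0)(1) + (0)(-1) + (0)(0) = 0
A² = 
  [  4,  -4,  -2]
  [ -4,   8,   4]
  [  0,   0,   0]

A^3 = A^2·A:
A^3[1,1] = (4)(0) + (-4)(2) + (-2)(0) = -8
A^3[1,2] = (4)(2) + (-4)(-2) + (-2)(0) = 16
A^3[1,3] = (4)(1) + (-4)(-1) + (-2)(0) = 8
A^3[2,1] = (-4)(0) + (8)(2) + (4)(0) = 16
A^3[2,2] = (-4)(2) + (8)(-2) + (4)(0) = -24
A^3[2,3] = (-4)(1) + (8)(-1) + (4)(0) = -12
A^3[3,1] = (0)(0) + (0)(2) + (0)(0) = 0
A^3[3,2] = (0)(2) + (0)(-2) + (0)(0) = 0
A^3[3,3] = (0)(1) + (0)(-1) + (0)(0) = 0
A^3 = 
  [ -8,  16,   8]
  [ 16, -24, -12]
  [  0,   0,   0]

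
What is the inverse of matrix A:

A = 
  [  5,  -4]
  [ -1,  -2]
det(A) = (5)(-2) - (-4)(-1) = -14
For a 2×2 matrix, A⁻¹ = (1/det(A)) · [[d, -b], [-c, a]]
    = (-1/14) · [[-2, 4], [1, 5]]

A⁻¹ = 
  [  1/7,  -2/7]
  [-1/14, -5/14]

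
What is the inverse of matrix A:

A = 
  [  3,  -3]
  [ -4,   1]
det(A) = (3)(1) - (-3)(-4) = -9
For a 2×2 matrix, A⁻¹ = (1/det(A)) · [[d, -b], [-c, a]]
    = (-1/9) · [[1, 3], [4, 3]]

A⁻¹ = 
  [-1/9, -1/3]
  [-4/9, -1/3]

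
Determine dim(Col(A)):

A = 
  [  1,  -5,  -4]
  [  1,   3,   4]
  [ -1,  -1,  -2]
dim(Col(A)) = 2

Row reduce:
R2 → R2 - (1)·R1
R3 → R3 + (1)·R1
R3 → R3 + (3/4)·R2
REF = 
  [  1,  -5,  -4]
  [  0,   8,   8]
  [  0,   0,   0]
Pivot columns: 1, 2 → 2 pivots.
dim(Col(A)) = number of pivot columns = 2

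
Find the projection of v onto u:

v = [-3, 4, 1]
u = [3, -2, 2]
proj_u(v) = [-45/17, 30/17, -30/17]

v·u = (-3)(3) + (4)(-2) + (1)(2) = -15
u·u = (3)² + (-2)² + (2)² = 17
proj_u(v) = (v·u / u·u) × u = (-15/17) × u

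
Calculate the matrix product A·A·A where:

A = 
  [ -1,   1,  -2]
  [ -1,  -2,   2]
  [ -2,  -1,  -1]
A² = A·A:
A²[1,1] = (-1)(-1) + (1)(-1) + (-2)(-2) = 4
A²[1,2] = (-1)(1) + (1)(-2) + (-2)(-1) = -1
A²[1,3] = (-1)(-2) + (1)(2) + (-2)(-1) = 6
A²[2,1] = (-1)(-1) + (-2)(-1) + (2)(-2) = -1
A²[2,2] = (-1)(1) + (-2)(-2) + (2)(-1) = 1
A²[2,3] = (-1)(-2) + (-2)(2) + (2)(-1) = -4
A²[3,1] = (-2)(-1) + (-1)(-1) + (-1)(-2) = 5
A²[3,2] = (-2)(1) + (-1)(-2) + (-1)(-1) = 1
A²[3,3] = (-2)(-2) + (-1)(2) + (-1)(-1) = 3
A² = 
  [  4,  -1,   6]
  [ -1,   1,  -4]
  [  5,   1,   3]

A^3 = A^2·A:
A^3[1,1] = (4)(-1) + (-1)(-1) + (6)(-2) = -15
A^3[1,2] = (4)(1) + (-1)(-2) + (6)(-1) = 0
A^3[1,3] = (4)(-2) + (-1)(2) + (6)(-1) = -16
A^3[2,1] = (-1)(-1) + (1)(-1) + (-4)(-2) = 8
A^3[2,2] = (-1)(1) + (1)(-2) + (-4)(-1) = 1
A^3[2,3] = (-1)(-2) + (1)(2) + (-4)(-1) = 8
A^3[3,1] = (5)(-1) + (1)(-1) + (3)(-2) = -12
A^3[3,2] = (5)(1) + (1)(-2) + (3)(-1) = 0
A^3[3,3] = (5)(-2) + (1)(2) + (3)(-1) = -11
A^3 = 
  [-15,   0, -16]
  [  8,   1,   8]
  [-12,   0, -11]

Therefore
A^3 = 
  [-15,   0, -16]
  [  8,   1,   8]
  [-12,   0, -11]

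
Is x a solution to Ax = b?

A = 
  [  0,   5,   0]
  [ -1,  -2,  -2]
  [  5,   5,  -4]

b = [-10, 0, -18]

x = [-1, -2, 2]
No

Ax = [-10, 1, -23] ≠ b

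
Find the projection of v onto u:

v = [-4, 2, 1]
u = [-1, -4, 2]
v·u = (-4)(-1) + (2)(-4) + (1)(2) = -2
u·u = (-1)² + (-4)² + (2)² = 21
proj_u(v) = (v·u / u·u) × u = (-2/21) × u

proj_u(v) = [2/21, 8/21, -4/21]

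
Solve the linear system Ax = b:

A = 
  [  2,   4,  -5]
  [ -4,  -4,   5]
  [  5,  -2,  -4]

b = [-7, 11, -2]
Row reduce the augmented matrix [A|b]:
R2 → R2 + (2)·R1
R3 → R3 - (5/2)·R1
R3 → R3 + (3)·R2
REF = 
  [    2,     4,    -5,    -7]
  [    0,     4,    -5,    -3]
  [    0,     0, -13/2,  13/2]

Back-substitution:
x₃ = (13/2) / (-13/2) = -1
x₂ = (-3 - (-5)(-1)) / 4 = -2
x₁ = (-7 - (4)(-2) - (-5)(-1)) / 2 = -2

x = [-2, -2, -1]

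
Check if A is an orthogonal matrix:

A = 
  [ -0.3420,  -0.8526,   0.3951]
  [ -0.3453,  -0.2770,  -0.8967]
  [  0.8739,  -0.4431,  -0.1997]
Yes

AᵀA = 
  [  0.9999,   0,   0]
  [  0,   1,   0]
  [  0,   0,   1.0001]
≈ I (equal to I up to the 4-dp rounding of the entries)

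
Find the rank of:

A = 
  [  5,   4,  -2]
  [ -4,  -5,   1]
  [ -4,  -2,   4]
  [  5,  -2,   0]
rank(A) = 3

Row reduce:
R2 → R2 + (4/5)·R1
R3 → R3 + (4/5)·R1
R4 → R4 - (1)·R1
R3 → R3 + (2/3)·R2
R4 → R4 - (10/3)·R2
R4 → R4 - (2)·R3
REF = 
  [   5,    4,   -2]
  [   0, -9/5, -3/5]
  [   0,    0,    2]
  [   0,    0,    0]
Pivot columns: 1, 2, 3 → 3 pivots.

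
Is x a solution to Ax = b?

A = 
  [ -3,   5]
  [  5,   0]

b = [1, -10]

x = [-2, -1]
Yes

Ax = [1, -10] = b ✓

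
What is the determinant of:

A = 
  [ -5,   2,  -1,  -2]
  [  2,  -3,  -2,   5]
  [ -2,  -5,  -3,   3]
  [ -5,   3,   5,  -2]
Cofactor expansion along row 1: det(A) = a₁₁M₁₁ - a₁₂M₁₂ + a₁₃M₁₃ - a₁₄M₁₄

M₁₁ = det[[-3, -2, 5]; [-5, -3, 3]; [3, 5, -2]]
  = (-3)·((-3)(-2) - (3)(5)) - (-2)·((-5)(-2) - (3)(3)) + (5)·((-5)(5) - (-3)(3))
  = (-3)(-9) - (-2)(1) + (5)(-16)
  = -51
M₁₂ = det[[2, -2, 5]; [-2, -3, 3]; [-5, 5, -2]]
  = (2)·((-3)(-2) - (3)(5)) - (-2)·((-2)(-2) - (3)(-5)) + (5)·((-2)(5) - (-3)(-5))
  = (2)(-9) - (-2)(19) + (5)(-25)
  = -105
M₁₃ = det[[2, -3, 5]; [-2, -5, 3]; [-5, 3, -2]]
  = (2)·((-5)(-2) - (3)(3)) - (-3)·((-2)(-2) - (3)(-5)) + (5)·((-2)(3) - (-5)(-5))
  = (2)(1) - (-3)(19) + (5)(-31)
  = -96
M₁₄ = det[[2, -3, -2]; [-2, -5, -3]; [-5, 3, 5]]
  = (2)·((-5)(5) - (-3)(3)) - (-3)·((-2)(5) - (-3)(-5)) + (-2)·((-2)(3) - (-5)(-5))
  = (2)(-16) - (-3)(-25) + (-2)(-31)
  = -45

det(A) = (-5)(-51) - (2)(-105) + (-1)(-96) - (-2)(-45) = 471

det(A) = 471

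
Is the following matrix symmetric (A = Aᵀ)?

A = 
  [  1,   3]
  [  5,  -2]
No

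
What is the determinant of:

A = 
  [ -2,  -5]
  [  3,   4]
For a 2×2 matrix, det = ad - bc = (-2)(4) - (-5)(3) = 7

det(A) = 7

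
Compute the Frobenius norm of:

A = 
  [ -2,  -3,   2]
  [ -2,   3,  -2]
||A||_F = 5.831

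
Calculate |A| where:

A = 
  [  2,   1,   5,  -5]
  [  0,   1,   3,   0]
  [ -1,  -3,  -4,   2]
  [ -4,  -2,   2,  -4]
Cofactor expansion along row 1: det(A) = a₁₁M₁₁ - a₁₂M₁₂ + a₁₃M₁₃ - a₁₄M₁₄

M₁₁ = det[[1, 3, 0]; [-3, -4, 2]; [-2, 2, -4]]
  = (1)·((-4)(-4) - (2)(2)) - (3)·((-3)(-4) - (2)(-2)) + (0)·((-3)(2) - (-4)(-2))
  = (1)(12) - (3)(16) + (0)(-14)
  = -36
M₁₂ = det[[0, 3, 0]; [-1, -4, 2]; [-4, 2, -4]]
  = (0)·((-4)(-4) - (2)(2)) - (3)·((-1)(-4) - (2)(-4)) + (0)·((-1)(2) - (-4)(-4))
  = (0)(12) - (3)(12) + (0)(-18)
  = -36
M₁₃ = det[[0, 1, 0]; [-1, -3, 2]; [-4, -2, -4]]
  = (0)·((-3)(-4) - (2)(-2)) - (1)·((-1)(-4) - (2)(-4)) + (0)·((-1)(-2) - (-3)(-4))
  = (0)(16) - (1)(12) + (0)(-10)
  = -12
M₁₄ = det[[0, 1, 3]; [-1, -3, -4]; [-4, -2, 2]]
  = (0)·((-3)(2) - (-4)(-2)) - (1)·((-1)(2) - (-4)(-4)) + (3)·((-1)(-2) - (-3)(-4))
  = (0)(-14) - (1)(-18) + (3)(-10)
  = -12

det(A) = (2)(-36) - (1)(-36) + (5)(-12) - (-5)(-12) = -156

det(A) = -156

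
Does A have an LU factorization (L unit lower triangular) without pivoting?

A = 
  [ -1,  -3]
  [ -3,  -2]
Yes.
A[1,1] = -1 ≠ 0, so Gaussian elimination proceeds without a row swap: multiplier ℓ₂₁ = (-3)/(-1) = 3, and U[2,2] = -2 - (3)(-3) = 7.
L = 
  [  1,   0]
  [  3,   1]
U = 
  [ -1,  -3]
  [  0,   7]
Check row 2 of LU: [(3)(-1), (3)(-3) + 7] = [-3, -2] = row 2 of A ✓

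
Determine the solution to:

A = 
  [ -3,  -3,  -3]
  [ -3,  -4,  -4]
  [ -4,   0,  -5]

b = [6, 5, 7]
x = [-3, 0, 1]

Row reduce the augmented matrix [A|b]:
R2 → R2 - (1)·R1
R3 → R3 - (4/3)·R1
R3 → R3 + (4)·R2
REF = 
  [ -3,  -3,  -3,   6]
  [  0,  -1,  -1,  -1]
  [  0,   0,  -5,  -5]

Back-substitution:
x₃ = (-5) / (-5) = 1
x₂ = (-1 - (-1)(1)) / (-1) = 0
x₁ = (6 - (-3)(0) - (-3)(1)) / (-3) = -3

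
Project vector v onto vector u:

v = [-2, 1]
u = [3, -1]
v·u = (-2)(3) + (1)(-1) = -7
u·u = (3)² + (-1)² = 10
proj_u(v) = (v·u / u·u) × u = (-7/10) × u

proj_u(v) = [-21/10, 7/10]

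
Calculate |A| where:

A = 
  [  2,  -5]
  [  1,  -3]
For a 2×2 matrix, det = ad - bc = (2)(-3) - (-5)(1) = -1

det(A) = -1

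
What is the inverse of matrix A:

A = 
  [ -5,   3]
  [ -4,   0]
det(A) = (-5)(0) - (3)(-4) = 12
For a 2×2 matrix, A⁻¹ = (1/det(A)) · [[d, -b], [-c, a]]
    = (1/12) · [[0, -3], [4, -5]]

A⁻¹ = 
  [    0,  -1/4]
  [  1/3, -5/12]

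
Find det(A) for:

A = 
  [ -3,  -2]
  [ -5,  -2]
-4

For a 2×2 matrix, det = ad - bc = (-3)(-2) - (-2)(-5) = -4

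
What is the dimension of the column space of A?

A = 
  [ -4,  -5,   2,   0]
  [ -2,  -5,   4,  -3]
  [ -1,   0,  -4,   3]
Row reduce:
R2 → R2 - (1/2)·R1
R3 → R3 - (1/4)·R1
R3 → R3 + (1/2)·R2
REF = 
  [  -4,   -5,    2,    0]
  [   0, -5/2,    3,   -3]
  [   0,    0,   -3,  3/2]
Pivot columns: 1, 2, 3 → 3 pivots.
dim(Col(A)) = number of pivot columns = 3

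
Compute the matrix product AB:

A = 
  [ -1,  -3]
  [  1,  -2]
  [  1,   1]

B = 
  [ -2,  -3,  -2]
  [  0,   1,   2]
AB = 
  [  2,   0,  -4]
  [ -2,  -5,  -6]
  [ -2,  -2,   0]

A is 3×2 and B is 2×3, so AB is 3×3. Each entry is (row of A)·(column of B):
AB[1,1] = (-1)(-2) + (-3)(0) = 2
AB[1,2] = (-1)(-3) + (-3)(1) = 0
AB[1,3] = (-1)(-2) + (-3)(2) = -4
AB[2,1] = (1)(-2) + (-2)(0) = -2
AB[2,2] = (1)(-3) + (-2)(1) = -5
AB[2,3] = (1)(-2) + (-2)(2) = -6
AB[3,1] = (1)(-2) + (1)(0) = -2
AB[3,2] = (1)(-3) + (1)(1) = -2
AB[3,3] = (1)(-2) + (1)(2) = 0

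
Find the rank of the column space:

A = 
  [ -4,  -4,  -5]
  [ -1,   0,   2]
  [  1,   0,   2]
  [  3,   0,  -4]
dim(Col(A)) = 3

Row reduce:
R2 → R2 - (1/4)·R1
R3 → R3 + (1/4)·R1
R4 → R4 + (3/4)·R1
R3 → R3 + (1)·R2
R4 → R4 + (3)·R2
R4 → R4 - (1/2)·R3
REF = 
  [  -4,   -4,   -5]
  [   0,    1, 13/4]
  [   0,    0,    4]
  [   0,    0,    0]
Pivot columns: 1, 2, 3 → 3 pivots.
dim(Col(A)) = number of pivot columns = 3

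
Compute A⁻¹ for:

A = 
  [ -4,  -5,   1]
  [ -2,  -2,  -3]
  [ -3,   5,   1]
det(A) = (-4)·((-2)(1) - (-3)(5)) - (-5)·((-2)(1) - (-3)(-3)) + (1)·((-2)(5) - (-2)(-3))
  = (-4)(13) - (-5)(-11) + (1)(-16)
  = -123
det(A) = -123 ≠ 0, so A is invertible.

Cofactors Cᵢⱼ = (-1)ⁱ⁺ʲ·Mᵢⱼ:
C = 
  [ 13,  11, -16]
  [ 10,  -1,  35]
  [ 17, -14,  -2]

adj(A) = Cᵀ:
adj(A) = 
  [ 13,  10,  17]
  [ 11,  -1, -14]
  [-16,  35,  -2]

A⁻¹ = (-1/123) · adj(A):
A⁻¹ = 
  [-13/123, -10/123, -17/123]
  [-11/123,   1/123,  14/123]
  [ 16/123, -35/123,   2/123]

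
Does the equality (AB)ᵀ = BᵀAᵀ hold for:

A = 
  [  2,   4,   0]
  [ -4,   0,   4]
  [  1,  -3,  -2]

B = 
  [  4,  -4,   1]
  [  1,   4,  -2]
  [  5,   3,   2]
Yes

(AB)ᵀ = 
  [ 12,   4,  -9]
  [  8,  28, -22]
  [ -6,   4,   3]

BᵀAᵀ = 
  [ 12,   4,  -9]
  [  8,  28, -22]
  [ -6,   4,   3]

Both sides are equal — this is the standard identity (AB)ᵀ = BᵀAᵀ, which holds for all A, B.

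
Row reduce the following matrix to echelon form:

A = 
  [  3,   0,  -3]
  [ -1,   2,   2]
Row operations:
R2 → R2 + (1/3)·R1

Resulting echelon form:
REF = 
  [  3,   0,  -3]
  [  0,   2,   1]

Rank = 2 (number of non-zero pivot rows).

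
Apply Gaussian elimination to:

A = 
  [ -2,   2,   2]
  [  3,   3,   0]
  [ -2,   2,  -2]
Row operations:
R2 → R2 + (3/2)·R1
R3 → R3 - (1)·R1

Resulting echelon form:
REF = 
  [ -2,   2,   2]
  [  0,   6,   3]
  [  0,   0,  -4]

Rank = 3 (number of non-zero pivot rows).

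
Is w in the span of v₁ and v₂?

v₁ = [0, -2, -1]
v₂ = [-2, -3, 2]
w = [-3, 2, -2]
No

Form the augmented matrix and row-reduce:
[v₁|v₂|w] = 
  [  0,  -2,  -3]
  [ -2,  -3,   2]
  [ -1,   2,  -2]
Swap R1 ↔ R2
R3 → R3 - (1/2)·R1
R3 → R3 + (7/4)·R2
REF = 
  [   -2,    -3,     2]
  [    0,    -2,    -3]
  [    0,     0, -33/4]

Row 3 reads [0 0 | -33/4], i.e. 0 = -33/4, so the system is inconsistent and w ∉ span{v₁, v₂}.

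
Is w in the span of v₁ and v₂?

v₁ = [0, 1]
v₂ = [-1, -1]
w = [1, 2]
Yes

Form the augmented matrix and row-reduce:
[v₁|v₂|w] = 
  [  0,  -1,   1]
  [  1,  -1,   2]
Swap R1 ↔ R2
REF = 
  [  1,  -1,   2]
  [  0,  -1,   1]

No row of the form [0 0 | nonzero], so the system is consistent. Back-substitution gives c₁ = 1, c₂ = -1: w = (1)·v₁ + (-1)·v₂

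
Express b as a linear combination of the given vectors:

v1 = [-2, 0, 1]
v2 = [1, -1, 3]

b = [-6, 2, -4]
c1 = 2, c2 = -2

b = 2·v1 + -2·v2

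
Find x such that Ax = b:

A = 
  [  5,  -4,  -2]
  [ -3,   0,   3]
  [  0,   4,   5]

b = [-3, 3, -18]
Row reduce the augmented matrix [A|b]:
R2 → R2 + (3/5)·R1
R3 → R3 + (5/3)·R2
REF = 
  [    5,    -4,    -2,    -3]
  [    0, -12/5,   9/5,   6/5]
  [    0,     0,     8,   -16]

Back-substitution:
x₃ = (-16) / 8 = -2
x₂ = (6/5 - (9/5)(-2)) / (-12/5) = -2
x₁ = (-3 - (-4)(-2) - (-2)(-2)) / 5 = -3

x = [-3, -2, -2]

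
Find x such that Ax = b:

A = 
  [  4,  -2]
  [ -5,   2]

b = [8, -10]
x = [2, 0]

Row reduce the augmented matrix [A|b]:
R2 → R2 + (5/4)·R1
REF = 
  [   4,   -2,    8]
  [   0, -1/2,    0]

Back-substitution:
x₂ = 0 / (-1/2) = 0
x₁ = (8 - (-2)(0)) / 4 = 2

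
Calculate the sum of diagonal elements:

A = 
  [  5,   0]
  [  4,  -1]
4

tr(A) = 5 + -1 = 4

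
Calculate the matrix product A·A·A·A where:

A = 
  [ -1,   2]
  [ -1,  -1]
A² = A·A:
A²[1,1] = (-1)(-1) + (2)(-1) = -1
A²[1,2] = (-1)(2) + (2)(-1) = -4
A²[2,1] = (-1)(-1) + (-1)(-1) = 2
A²[2,2] = (-1)(2) + (-1)(-1) = -1
A² = 
  [ -1,  -4]
  [  2,  -1]

A^3 = A^2·A:
A^3[1,1] = (-1)(-1) + (-4)(-1) = 5
A^3[1,2] = (-1)(2) + (-4)(-1) = 2
A^3[2,1] = (2)(-1) + (-1)(-1) = -1
A^3[2,2] = (2)(2) + (-1)(-1) = 5
A^3 = 
  [  5,   2]
  [ -1,   5]

A^4 = A^3·A:
A^4[1,1] = (5)(-1) + (2)(-1) = -7
A^4[1,2] = (5)(2) + (2)(-1) = 8
A^4[2,1] = (-1)(-1) + (5)(-1) = -4
A^4[2,2] = (-1)(2) + (5)(-1) = -7
A^4 = 
  [ -7,   8]
  [ -4,  -7]

Therefore
A^4 = 
  [ -7,   8]
  [ -4,  -7]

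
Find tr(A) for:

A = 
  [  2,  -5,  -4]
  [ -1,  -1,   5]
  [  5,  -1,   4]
5

tr(A) = 2 + -1 + 4 = 5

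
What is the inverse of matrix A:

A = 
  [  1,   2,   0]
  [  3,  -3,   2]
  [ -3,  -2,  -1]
det(A) = (1)·((-3)(-1) - (2)(-2)) - (2)·((3)(-1) - (2)(-3)) + (0)·((3)(-2) - (-3)(-3))
  = (1)(7) - (2)(3) + (0)(-15)
  = 1
det(A) = 1 ≠ 0, so A is invertible.

Cofactors Cᵢⱼ = (-1)ⁱ⁺ʲ·Mᵢⱼ:
C = 
  [  7,  -3, -15]
  [  2,  -1,  -4]
  [  4,  -2,  -9]

adj(A) = Cᵀ:
adj(A) = 
  [  7,   2,   4]
  [ -3,  -1,  -2]
  [-15,  -4,  -9]

A⁻¹ = (1) · adj(A):
A⁻¹ = 
  [  7,   2,   4]
  [ -3,  -1,  -2]
  [-15,  -4,  -9]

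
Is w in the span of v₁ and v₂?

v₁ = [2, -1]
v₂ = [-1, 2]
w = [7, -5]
Yes

Form the augmented matrix and row-reduce:
[v₁|v₂|w] = 
  [  2,  -1,   7]
  [ -1,   2,  -5]
R2 → R2 + (1/2)·R1
REF = 
  [   2,   -1,    7]
  [   0,  3/2, -3/2]

No row of the form [0 0 | nonzero], so the system is consistent. Back-substitution gives c₁ = 3, c₂ = -1: w = (3)·v₁ + (-1)·v₂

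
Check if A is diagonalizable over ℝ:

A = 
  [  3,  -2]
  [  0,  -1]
Yes

tr(A) = 2, det(A) = -3
Characteristic polynomial: λ² - tr(A)λ + det(A) = λ² - 2λ - 3
λ² - 2λ - 3 = (λ + 1)(λ - 3)
Eigenvalues: 3, -1
λ=-1: alg. mult. = 1, geom. mult. = 2 - rank(A - (-1)I) = 2 - 1 = 1
λ=3: alg. mult. = 1, geom. mult. = 2 - rank(A - (3)I) = 2 - 1 = 1
Sum of geometric multiplicities equals n, so A has n independent eigenvectors.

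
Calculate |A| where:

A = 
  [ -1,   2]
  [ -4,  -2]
10

For a 2×2 matrix, det = ad - bc = (-1)(-2) - (2)(-4) = 10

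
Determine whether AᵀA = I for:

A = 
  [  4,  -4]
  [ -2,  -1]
No

AᵀA = 
  [ 20, -14]
  [-14,  17]
≠ I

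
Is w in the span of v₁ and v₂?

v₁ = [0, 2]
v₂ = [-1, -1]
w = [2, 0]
Yes

Form the augmented matrix and row-reduce:
[v₁|v₂|w] = 
  [  0,  -1,   2]
  [  2,  -1,   0]
Swap R1 ↔ R2
REF = 
  [  2,  -1,   0]
  [  0,  -1,   2]

No row of the form [0 0 | nonzero], so the system is consistent. Back-substitution gives c₁ = -1, c₂ = -2: w = (-1)·v₁ + (-2)·v₂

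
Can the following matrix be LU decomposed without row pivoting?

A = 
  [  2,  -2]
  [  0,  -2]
Yes.
A[1,1] = 2 ≠ 0, so Gaussian elimination proceeds without a row swap: multiplier ℓ₂₁ = (0)/(2) = 0, and U[2,2] = -2 - (0)(-2) = -2.
L = 
  [  1,   0]
  [  0,   1]
U = 
  [  2,  -2]
  [  0,  -2]
Check row 2 of LU: [(0)(2), (0)(-2) + (-2)] = [0, -2] = row 2 of A ✓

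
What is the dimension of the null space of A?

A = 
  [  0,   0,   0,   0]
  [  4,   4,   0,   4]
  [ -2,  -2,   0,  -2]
nullity(A) = 3

Row reduce:
Swap R1 ↔ R2
R3 → R3 + (1/2)·R1
REF = 
  [  4,   4,   0,   4]
  [  0,   0,   0,   0]
  [  0,   0,   0,   0]
Pivot columns: 1 → 1 pivot.
rank(A) = 1, so nullity(A) = 4 - 1 = 3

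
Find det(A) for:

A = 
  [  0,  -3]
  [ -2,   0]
-6

For a 2×2 matrix, det = ad - bc = (0)(0) - (-3)(-2) = -6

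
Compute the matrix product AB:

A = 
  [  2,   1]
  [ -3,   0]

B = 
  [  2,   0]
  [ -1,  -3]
A is 2×2 and B is 2×2, so AB is 2×2. Each entry is (row of A)·(column of B):
AB[1,1] = (2)(2) + (1)(-1) = 3
AB[1,2] = (2)(0) + (1)(-3) = -3
AB[2,1] = (-3)(2) + (0)(-1) = -6
AB[2,2] = (-3)(0) + (0)(-3) = 0

AB = 
  [  3,  -3]
  [ -6,   0]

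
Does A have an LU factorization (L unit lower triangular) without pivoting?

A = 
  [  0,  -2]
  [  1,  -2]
No.
A[1,1] = 0 but A[2,1] = 1 ≠ 0. Any LU with L unit lower triangular has (LU)[1,1] = U[1,1] and (LU)[2,1] = L[2,1]·U[1,1]; matching A forces U[1,1] = 0, which then forces (LU)[2,1] = 0 ≠ 1. A row swap (pivoting) is required.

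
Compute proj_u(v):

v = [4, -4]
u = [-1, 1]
v·u = (4)(-1) + (-4)(1) = -8
u·u = (-1)² + (1)² = 2
proj_u(v) = (v·u / u·u) × u = (-8/2) × u = (-4) × u

proj_u(v) = [4, -4]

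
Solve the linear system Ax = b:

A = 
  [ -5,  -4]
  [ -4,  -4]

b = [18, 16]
Row reduce the augmented matrix [A|b]:
R2 → R2 - (4/5)·R1
REF = 
  [  -5,   -4,   18]
  [   0, -4/5,  8/5]

Back-substitution:
x₂ = (8/5) / (-4/5) = -2
x₁ = (18 - (-4)(-2)) / (-5) = -2

x = [-2, -2]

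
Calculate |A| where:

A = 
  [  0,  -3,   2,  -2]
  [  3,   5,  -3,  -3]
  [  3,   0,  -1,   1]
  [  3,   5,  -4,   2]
6

Cofactor expansion along row 1: det(A) = a₁₁M₁₁ - a₁₂M₁₂ + a₁₃M₁₃ - a₁₄M₁₄

M₁₁ = det[[5, -3, -3]; [0, -1, 1]; [5, -4, 2]]
  = (5)·((-1)(2) - (1)(-4)) - (-3)·((0)(2) - (1)(5)) + (-3)·((0)(-4) - (-1)(5))
  = (5)(2) - (-3)(-5) + (-3)(5)
  = -20
M₁₂ = det[[3, -3, -3]; [3, -1, 1]; [3, -4, 2]]
  = (3)·((-1)(2) - (1)(-4)) - (-3)·((3)(2) - (1)(3)) + (-3)·((3)(-4) - (-1)(3))
  = (3)(2) - (-3)(3) + (-3)(-9)
  = 42
M₁₃ = det[[3, 5, -3]; [3, 0, 1]; [3, 5, 2]]
  = (3)·((0)(2) - (1)(5)) - (5)·((3)(2) - (1)(3)) + (-3)·((3)(5) - (0)(3))
  = (3)(-5) - (5)(3) + (-3)(15)
  = -75
M₁₄ = det[[3, 5, -3]; [3, 0, -1]; [3, 5, -4]]
  = (3)·((0)(-4) - (-1)(5)) - (5)·((3)(-4) - (-1)(3)) + (-3)·((3)(5) - (0)(3))
  = (3)(5) - (5)(-9) + (-3)(15)
  = 15

det(A) = (0)(-20) - (-3)(42) + (2)(-75) - (-2)(15) = 6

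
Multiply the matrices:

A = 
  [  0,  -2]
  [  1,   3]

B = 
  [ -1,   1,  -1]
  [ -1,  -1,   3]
AB = 
  [  2,   2,  -6]
  [ -4,  -2,   8]

A is 2×2 and B is 2×3, so AB is 2×3. Each entry is (row of A)·(column of B):
AB[1,1] = (0)(-1) + (-2)(-1) = 2
AB[1,2] = (0)(1) + (-2)(-1) = 2
AB[1,3] = (0)(-1) + (-2)(3) = -6
AB[2,1] = (1)(-1) + (3)(-1) = -4
AB[2,2] = (1)(1) + (3)(-1) = -2
AB[2,3] = (1)(-1) + (3)(3) = 8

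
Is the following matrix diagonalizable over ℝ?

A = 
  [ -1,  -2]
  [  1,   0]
No

tr(A) = -1, det(A) = 2
Characteristic polynomial: λ² - tr(A)λ + det(A) = λ² + λ + 2
λ² + λ + 2 = 0  ⇒  λ = (-1 ± √((1)² - 4·(2)))/2 = (-1 ± √(-7))/2
  = (-1 + i√7)/2,  (-1 - i√7)/2
Eigenvalues: (-1 + i√7)/2, (-1 - i√7)/2  (≈ -0.5 + 1.323i, -0.5 - 1.323i)
Has complex eigenvalues (not diagonalizable over ℝ).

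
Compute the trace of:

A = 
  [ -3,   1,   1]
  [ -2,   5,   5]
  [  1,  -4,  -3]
-1

tr(A) = -3 + 5 + -3 = -1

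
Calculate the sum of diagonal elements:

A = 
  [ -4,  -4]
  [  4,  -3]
-7

tr(A) = -4 + -3 = -7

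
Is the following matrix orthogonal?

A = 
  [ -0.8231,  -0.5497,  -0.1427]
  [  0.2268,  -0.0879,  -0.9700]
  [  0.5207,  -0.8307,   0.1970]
Yes

AᵀA = 
  [  1.0001,   0,   0]
  [  0,   1,   0.0001]
  [  0,   0.0001,   1.0001]
≈ I (equal to I up to the 4-dp rounding of the entries)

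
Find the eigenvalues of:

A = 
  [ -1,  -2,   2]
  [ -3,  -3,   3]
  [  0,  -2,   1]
Characteristic polynomial: det(λI - A) = λ³ + 3λ² - λ - 3
Testing integer divisors of the constant term: p(-1) = 0, so (λ + 1) is a factor:
p(λ) = (λ + 1)(λ² + 2λ - 3)
λ² + 2λ - 3 = (λ + 3)(λ - 1)

λ = -1, 1, -3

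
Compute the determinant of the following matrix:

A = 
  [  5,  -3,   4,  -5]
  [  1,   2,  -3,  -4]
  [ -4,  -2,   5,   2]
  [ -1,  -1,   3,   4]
Cofactor expansion along row 1: det(A) = a₁₁M₁₁ - a₁₂M₁₂ + a₁₃M₁₃ - a₁₄M₁₄

M₁₁ = det[[2, -3, -4]; [-2, 5, 2]; [-1, 3, 4]]
  = (2)·((5)(4) - (2)(3)) - (-3)·((-2)(4) - (2)(-1)) + (-4)·((-2)(3) - (5)(-1))
  = (2)(14) - (-3)(-6) + (-4)(-1)
  = 14
M₁₂ = det[[1, -3, -4]; [-4, 5, 2]; [-1, 3, 4]]
  = (1)·((5)(4) - (2)(3)) - (-3)·((-4)(4) - (2)(-1)) + (-4)·((-4)(3) - (5)(-1))
  = (1)(14) - (-3)(-14) + (-4)(-7)
  = 0
M₁₃ = det[[1, 2, -4]; [-4, -2, 2]; [-1, -1, 4]]
  = (1)·((-2)(4) - (2)(-1)) - (2)·((-4)(4) - (2)(-1)) + (-4)·((-4)(-1) - (-2)(-1))
  = (1)(-6) - (2)(-14) + (-4)(2)
  = 14
M₁₄ = det[[1, 2, -3]; [-4, -2, 5]; [-1, -1, 3]]
  = (1)·((-2)(3) - (5)(-1)) - (2)·((-4)(3) - (5)(-1)) + (-3)·((-4)(-1) - (-2)(-1))
  = (1)(-1) - (2)(-7) + (-3)(2)
  = 7

det(A) = (5)(14) - (-3)(0) + (4)(14) - (-5)(7) = 161

det(A) = 161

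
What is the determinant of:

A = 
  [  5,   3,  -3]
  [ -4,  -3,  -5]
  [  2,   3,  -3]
Cofactor expansion along row 1:
det(A) = (5)·((-3)(-3) - (-5)(3)) - (3)·((-4)(-3) - (-5)(2)) + (-3)·((-4)(3) - (-3)(2))
  = (5)(24) - (3)(22) + (-3)(-6)
  = 72

det(A) = 72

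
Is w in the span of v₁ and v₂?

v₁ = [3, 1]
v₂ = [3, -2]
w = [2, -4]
Yes

Form the augmented matrix and row-reduce:
[v₁|v₂|w] = 
  [  3,   3,   2]
  [  1,  -2,  -4]
R2 → R2 - (1/3)·R1
REF = 
  [    3,     3,     2]
  [    0,    -3, -14/3]

No row of the form [0 0 | nonzero], so the system is consistent. Back-substitution gives c₁ = -8/9, c₂ = 14/9: w = (-8/9)·v₁ + (14/9)·v₂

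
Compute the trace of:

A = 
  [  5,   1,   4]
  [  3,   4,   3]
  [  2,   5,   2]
11

tr(A) = 5 + 4 + 2 = 11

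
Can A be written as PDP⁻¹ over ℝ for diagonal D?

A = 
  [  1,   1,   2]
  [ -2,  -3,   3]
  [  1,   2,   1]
Yes

Characteristic polynomial: det(λI - A) = λ³ + λ² - 11λ + 6
By the rational root theorem any rational root is an integer dividing 6; none of those is a root, so p(λ) has no rational roots and hence (being an irreducible cubic) no repeated roots.
Discriminant of the cubic: Δ = 3261
Δ > 0 ⇒ three distinct real eigenvalues: λ ≈ -4.067, 0.5973, 2.47
Three distinct real eigenvalues, so A has 3 independent eigenvectors.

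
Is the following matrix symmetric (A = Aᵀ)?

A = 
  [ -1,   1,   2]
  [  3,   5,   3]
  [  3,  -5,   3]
No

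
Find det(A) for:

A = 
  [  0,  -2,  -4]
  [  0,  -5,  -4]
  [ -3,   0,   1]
Cofactor expansion along row 1:
det(A) = (0)·((-5)(1) - (-4)(0)) - (-2)·((0)(1) - (-4)(-3)) + (-4)·((0)(0) - (-5)(-3))
  = (0)(-5) - (-2)(-12) + (-4)(-15)
  = 36

det(A) = 36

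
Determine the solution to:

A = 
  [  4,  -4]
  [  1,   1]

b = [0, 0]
x = [0, 0]

Row reduce the augmented matrix [A|b]:
R2 → R2 - (1/4)·R1
REF = 
  [  4,  -4,   0]
  [  0,   2,   0]

Back-substitution:
x₂ = 0 / 2 = 0
x₁ = (0 - (-4)(0)) / 4 = 0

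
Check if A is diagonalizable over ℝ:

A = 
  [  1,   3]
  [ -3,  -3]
No

tr(A) = -2, det(A) = 6
Characteristic polynomial: λ² - tr(A)λ + det(A) = λ² + 2λ + 6
λ² + 2λ + 6 = 0  ⇒  λ = (-2 ± √((2)² - 4·(6)))/2 = (-2 ± √(-20))/2
  = -1 + i√5,  -1 - i√5
Eigenvalues: -1 + i√5, -1 - i√5  (≈ -1 + 2.236i, -1 - 2.236i)
Has complex eigenvalues (not diagonalizable over ℝ).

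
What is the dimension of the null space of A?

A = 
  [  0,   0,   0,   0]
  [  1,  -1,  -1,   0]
nullity(A) = 3

Row reduce:
Swap R1 ↔ R2
REF = 
  [  1,  -1,  -1,   0]
  [  0,   0,   0,   0]
Pivot columns: 1 → 1 pivot.
rank(A) = 1, so nullity(A) = 4 - 1 = 3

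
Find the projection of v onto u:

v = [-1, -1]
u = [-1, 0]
v·u = (-1)(-1) + (-1)(0) = 1
u·u = (-1)² + (0)² = 1
proj_u(v) = (v·u / u·u) × u = (1/1) × u = (1) × u

proj_u(v) = [-1, 0]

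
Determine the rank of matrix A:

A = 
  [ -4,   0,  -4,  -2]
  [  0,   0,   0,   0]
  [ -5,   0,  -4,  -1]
rank(A) = 2

Row reduce:
R3 → R3 - (5/4)·R1
Swap R2 ↔ R3
REF = 
  [ -4,   0,  -4,  -2]
  [  0,   0,   1, 3/2]
  [  0,   0,   0,   0]
Pivot columns: 1, 3 → 2 pivots.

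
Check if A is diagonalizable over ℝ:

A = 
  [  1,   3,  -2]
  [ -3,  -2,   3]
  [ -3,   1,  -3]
No

Characteristic polynomial: det(λI - A) = λ³ + 4λ² + λ + 33
By the rational root theorem any rational root is an integer dividing 33; none of those is a root, so p(λ) has no rational roots and hence (being an irreducible cubic) no repeated roots.
Discriminant of the cubic: Δ = -35463
Δ < 0 ⇒ one real eigenvalue and a complex-conjugate pair: λ ≈ -5.081, 0.5406 + 2.49i, 0.5406 - 2.49i
Has complex eigenvalues (not diagonalizable over ℝ).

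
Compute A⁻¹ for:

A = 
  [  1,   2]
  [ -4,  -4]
det(A) = (1)(-4) - (2)(-4) = 4
For a 2×2 matrix, A⁻¹ = (1/det(A)) · [[d, -b], [-c, a]]
    = (1/4) · [[-4, -2], [4, 1]]

A⁻¹ = 
  [  -1, -1/2]
  [   1,  1/4]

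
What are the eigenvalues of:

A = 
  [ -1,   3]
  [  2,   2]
tr(A) = 1, det(A) = -8
Characteristic polynomial: λ² - tr(A)λ + det(A) = λ² - λ - 8
λ² - λ - 8 = 0  ⇒  λ = (1 ± √((-1)² - 4·(-8)))/2 = (1 ± √(33))/2
  = (1 + √33)/2,  (1 - √33)/2

λ = (1 + √33)/2, (1 - √33)/2  (≈ 3.372, -2.372)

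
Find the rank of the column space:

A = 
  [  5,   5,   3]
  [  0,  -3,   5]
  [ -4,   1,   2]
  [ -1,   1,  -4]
Row reduce:
R3 → R3 + (4/5)·R1
R4 → R4 + (1/5)·R1
R3 → R3 + (5/3)·R2
R4 → R4 + (2/3)·R2
R4 → R4 + (1/191)·R3
REF = 
  [     5,      5,      3]
  [     0,     -3,      5]
  [     0,      0, 191/15]
  [     0,      0,      0]
Pivot columns: 1, 2, 3 → 3 pivots.
dim(Col(A)) = number of pivot columns = 3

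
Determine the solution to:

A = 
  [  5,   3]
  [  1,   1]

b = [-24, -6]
Row reduce the augmented matrix [A|b]:
R2 → R2 - (1/5)·R1
REF = 
  [   5,    3,  -24]
  [   0,  2/5, -6/5]

Back-substitution:
x₂ = (-6/5) / (2/5) = -3
x₁ = (-24 - (3)(-3)) / 5 = -3

x = [-3, -3]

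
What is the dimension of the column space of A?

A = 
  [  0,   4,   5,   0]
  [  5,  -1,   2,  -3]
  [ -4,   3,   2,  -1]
Row reduce:
Swap R1 ↔ R2
R3 → R3 + (4/5)·R1
R3 → R3 - (11/20)·R2
REF = 
  [    5,    -1,     2,    -3]
  [    0,     4,     5,     0]
  [    0,     0, 17/20, -17/5]
Pivot columns: 1, 2, 3 → 3 pivots.
dim(Col(A)) = number of pivot columns = 3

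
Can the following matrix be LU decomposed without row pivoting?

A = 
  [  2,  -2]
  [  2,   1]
Yes.
A[1,1] = 2 ≠ 0, so Gaussian elimination proceeds without a row swap: multiplier ℓ₂₁ = (2)/(2) = 1, and U[2,2] = 1 - (1)(-2) = 3.
L = 
  [  1,   0]
  [  1,   1]
U = 
  [  2,  -2]
  [  0,   3]
Check row 2 of LU: [(1)(2), (1)(-2) + 3] = [2, 1] = row 2 of A ✓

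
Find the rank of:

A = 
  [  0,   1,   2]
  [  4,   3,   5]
Row reduce:
Swap R1 ↔ R2
REF = 
  [  4,   3,   5]
  [  0,   1,   2]
Pivot columns: 1, 2 → 2 pivots.

rank(A) = 2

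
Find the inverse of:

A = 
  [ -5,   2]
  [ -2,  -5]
det(A) = (-5)(-5) - (2)(-2) = 29
For a 2×2 matrix, A⁻¹ = (1/det(A)) · [[d, -b], [-c, a]]
    = (1/29) · [[-5, -2], [2, -5]]

A⁻¹ = 
  [-5/29, -2/29]
  [ 2/29, -5/29]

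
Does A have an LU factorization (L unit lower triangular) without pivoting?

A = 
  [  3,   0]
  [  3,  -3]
Yes.
A[1,1] = 3 ≠ 0, so Gaussian elimination proceeds without a row swap: multiplier ℓ₂₁ = (3)/(3) = 1, and U[2,2] = -3 - (1)(0) = -3.
L = 
  [  1,   0]
  [  1,   1]
U = 
  [  3,   0]
  [  0,  -3]
Check row 2 of LU: [(1)(3), (1)(0) + (-3)] = [3, -3] = row 2 of A ✓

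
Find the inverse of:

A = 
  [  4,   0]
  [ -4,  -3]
det(A) = (4)(-3) - (0)(-4) = -12
For a 2×2 matrix, A⁻¹ = (1/det(A)) · [[d, -b], [-c, a]]
    = (-1/12) · [[-3, 0], [4, 4]]

A⁻¹ = 
  [ 1/4,    0]
  [-1/3, -1/3]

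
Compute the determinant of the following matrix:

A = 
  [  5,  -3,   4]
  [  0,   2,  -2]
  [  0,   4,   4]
Cofactor expansion along row 1:
det(A) = (5)·((2)(4) - (-2)(4)) - (-3)·((0)(4) - (-2)(0)) + (4)·((0)(4) - (2)(0))
  = (5)(16) - (-3)(0) + (4)(0)
  = 80

det(A) = 80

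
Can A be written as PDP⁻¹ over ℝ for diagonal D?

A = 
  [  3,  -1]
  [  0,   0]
Yes

tr(A) = 3, det(A) = 0
Characteristic polynomial: λ² - tr(A)λ + det(A) = λ² - 3λ
λ² - 3λ = λ(λ - 3)
Eigenvalues: 3, 0
λ=0: alg. mult. = 1, geom. mult. = 2 - rank(A - (0)I) = 2 - 1 = 1
λ=3: alg. mult. = 1, geom. mult. = 2 - rank(A - (3)I) = 2 - 1 = 1
Sum of geometric multiplicities equals n, so A has n independent eigenvectors.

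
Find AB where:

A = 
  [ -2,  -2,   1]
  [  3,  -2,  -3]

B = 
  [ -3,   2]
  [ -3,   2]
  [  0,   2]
AB = 
  [ 12,  -6]
  [ -3,  -4]

A is 2×3 and B is 3×2, so AB is 2×2. Each entry is (row of A)·(column of B):
AB[1,1] = (-2)(-3) + (-2)(-3) + (1)(0) = 12
AB[1,2] = (-2)(2) + (-2)(2) + (1)(2) = -6
AB[2,1] = (3)(-3) + (-2)(-3) + (-3)(0) = -3
AB[2,2] = (3)(2) + (-2)(2) + (-3)(2) = -4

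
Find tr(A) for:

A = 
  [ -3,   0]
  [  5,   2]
-1

tr(A) = -3 + 2 = -1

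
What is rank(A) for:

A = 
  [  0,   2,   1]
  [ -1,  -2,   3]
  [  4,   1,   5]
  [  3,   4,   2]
Row reduce:
Swap R1 ↔ R2
R3 → R3 + (4)·R1
R4 → R4 + (3)·R1
R3 → R3 + (7/2)·R2
R4 → R4 + (1)·R2
R4 → R4 - (24/41)·R3
REF = 
  [  -1,   -2,    3]
  [   0,    2,    1]
  [   0,    0, 41/2]
  [   0,    0,    0]
Pivot columns: 1, 2, 3 → 3 pivots.

rank(A) = 3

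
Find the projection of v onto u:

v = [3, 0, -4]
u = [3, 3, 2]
v·u = (3)(3) + (0)(3) + (-4)(2) = 1
u·u = (3)² + (3)² + (2)² = 22
proj_u(v) = (v·u / u·u) × u = (1/22) × u

proj_u(v) = [3/22, 3/22, 1/11]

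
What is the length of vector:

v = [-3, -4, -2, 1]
5.477

||v||₂ = √((-3)² + (-4)² + (-2)² + (1)²) = √30 = 5.477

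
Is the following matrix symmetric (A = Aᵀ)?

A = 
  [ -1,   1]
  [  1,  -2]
Yes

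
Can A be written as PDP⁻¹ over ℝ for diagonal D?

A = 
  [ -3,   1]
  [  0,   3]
Yes

tr(A) = 0, det(A) = -9
Characteristic polynomial: λ² - tr(A)λ + det(A) = λ² - 9
λ² - 9 = (λ + 3)(λ - 3)
Eigenvalues: 3, -3
λ=-3: alg. mult. = 1, geom. mult. = 2 - rank(A - (-3)I) = 2 - 1 = 1
λ=3: alg. mult. = 1, geom. mult. = 2 - rank(A - (3)I) = 2 - 1 = 1
Sum of geometric multiplicities equals n, so A has n independent eigenvectors.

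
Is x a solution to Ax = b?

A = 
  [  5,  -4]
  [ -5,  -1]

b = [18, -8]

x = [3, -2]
No

Ax = [23, -13] ≠ b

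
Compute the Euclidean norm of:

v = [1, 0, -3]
3.162

||v||₂ = √((1)² + (0)² + (-3)²) = √10 = 3.162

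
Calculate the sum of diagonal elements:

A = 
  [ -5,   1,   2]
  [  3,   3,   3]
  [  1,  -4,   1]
-1

tr(A) = -5 + 3 + 1 = -1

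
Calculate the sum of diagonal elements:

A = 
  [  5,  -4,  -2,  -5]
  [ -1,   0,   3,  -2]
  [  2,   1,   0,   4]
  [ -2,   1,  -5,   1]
6

tr(A) = 5 + 0 + 0 + 1 = 6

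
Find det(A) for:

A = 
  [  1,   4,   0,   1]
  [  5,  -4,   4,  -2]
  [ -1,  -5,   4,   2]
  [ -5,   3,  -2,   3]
26

Cofactor expansion along row 1: det(A) = a₁₁M₁₁ - a₁₂M₁₂ + a₁₃M₁₃ - a₁₄M₁₄

M₁₁ = det[[-4, 4, -2]; [-5, 4, 2]; [3, -2, 3]]
  = (-4)·((4)(3) - (2)(-2)) - (4)·((-5)(3) - (2)(3)) + (-2)·((-5)(-2) - (4)(3))
  = (-4)(16) - (4)(-21) + (-2)(-2)
  = 24
M₁₂ = det[[5, 4, -2]; [-1, 4, 2]; [-5, -2, 3]]
  = (5)·((4)(3) - (2)(-2)) - (4)·((-1)(3) - (2)(-5)) + (-2)·((-1)(-2) - (4)(-5))
  = (5)(16) - (4)(7) + (-2)(22)
  = 8
M₁₃ = det[[5, -4, -2]; [-1, -5, 2]; [-5, 3, 3]]
  = (5)·((-5)(3) - (2)(3)) - (-4)·((-1)(3) - (2)(-5)) + (-2)·((-1)(3) - (-5)(-5))
  = (5)(-21) - (-4)(7) + (-2)(-28)
  = -21
M₁₄ = det[[5, -4, 4]; [-1, -5, 4]; [-5, 3, -2]]
  = (5)·((-5)(-2) - (4)(3)) - (-4)·((-1)(-2) - (4)(-5)) + (4)·((-1)(3) - (-5)(-5))
  = (5)(-2) - (-4)(22) + (4)(-28)
  = -34

det(A) = (1)(24) - (4)(8) + (0)(-21) - (1)(-34) = 26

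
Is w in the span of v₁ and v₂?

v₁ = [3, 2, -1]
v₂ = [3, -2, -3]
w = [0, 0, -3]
No

Form the augmented matrix and row-reduce:
[v₁|v₂|w] = 
  [  3,   3,   0]
  [  2,  -2,   0]
  [ -1,  -3,  -3]
R2 → R2 - (2/3)·R1
R3 → R3 + (1/3)·R1
R3 → R3 - (1/2)·R2
REF = 
  [  3,   3,   0]
  [  0,  -4,   0]
  [  0,   0,  -3]

Row 3 reads [0 0 | -3], i.e. 0 = -3, so the system is inconsistent and w ∉ span{v₁, v₂}.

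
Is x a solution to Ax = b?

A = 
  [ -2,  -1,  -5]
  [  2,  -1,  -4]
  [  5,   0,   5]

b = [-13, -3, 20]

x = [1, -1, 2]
No

Ax = [-11, -5, 15] ≠ b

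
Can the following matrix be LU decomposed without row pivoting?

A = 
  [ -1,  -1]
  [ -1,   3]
Yes.
A[1,1] = -1 ≠ 0, so Gaussian elimination proceeds without a row swap: multiplier ℓ₂₁ = (-1)/(-1) = 1, and U[2,2] = 3 - (1)(-1) = 4.
L = 
  [  1,   0]
  [  1,   1]
U = 
  [ -1,  -1]
  [  0,   4]
Check row 2 of LU: [(1)(-1), (1)(-1) + 4] = [-1, 3] = row 2 of A ✓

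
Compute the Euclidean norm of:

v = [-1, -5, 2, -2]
5.831

||v||₂ = √((-1)² + (-5)² + (2)² + (-2)²) = √34 = 5.831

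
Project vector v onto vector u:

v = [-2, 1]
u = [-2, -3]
v·u = (-2)(-2) + (1)(-3) = 1
u·u = (-2)² + (-3)² = 13
proj_u(v) = (v·u / u·u) × u = (1/13) × u

proj_u(v) = [-2/13, -3/13]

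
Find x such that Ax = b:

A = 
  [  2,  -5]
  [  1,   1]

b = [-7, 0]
Row reduce the augmented matrix [A|b]:
R2 → R2 - (1/2)·R1
REF = 
  [  2,  -5,  -7]
  [  0, 7/2, 7/2]

Back-substitution:
x₂ = (7/2) / (7/2) = 1
x₁ = (-7 - (-5)(1)) / 2 = -1

x = [-1, 1]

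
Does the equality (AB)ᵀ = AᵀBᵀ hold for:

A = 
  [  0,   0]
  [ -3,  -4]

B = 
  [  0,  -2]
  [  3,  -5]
No

(AB)ᵀ = 
  [  0, -12]
  [  0,  26]

AᵀBᵀ = 
  [  6,  15]
  [  8,  20]

The two matrices differ, so (AB)ᵀ ≠ AᵀBᵀ in general. The correct identity is (AB)ᵀ = BᵀAᵀ.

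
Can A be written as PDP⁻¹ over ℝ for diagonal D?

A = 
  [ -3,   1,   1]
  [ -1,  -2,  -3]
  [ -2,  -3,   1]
No

Characteristic polynomial: det(λI - A) = λ³ + 4λ² - 5λ - 39
By the rational root theorem any rational root is an integer dividing 39; none of those is a root, so p(λ) has no rational roots and hence (being an irreducible cubic) no repeated roots.
Discriminant of the cubic: Δ = -16143
Δ < 0 ⇒ one real eigenvalue and a complex-conjugate pair: λ ≈ 2.792, -3.396 + 1.56i, -3.396 - 1.56i
Has complex eigenvalues (not diagonalizable over ℝ).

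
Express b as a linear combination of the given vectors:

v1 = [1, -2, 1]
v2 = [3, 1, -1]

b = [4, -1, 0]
c1 = 1, c2 = 1

b = 1·v1 + 1·v2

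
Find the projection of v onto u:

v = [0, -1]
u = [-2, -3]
v·u = (0)(-2) + (-1)(-3) = 3
u·u = (-2)² + (-3)² = 13
proj_u(v) = (v·u / u·u) × u = (3/13) × u

proj_u(v) = [-6/13, -9/13]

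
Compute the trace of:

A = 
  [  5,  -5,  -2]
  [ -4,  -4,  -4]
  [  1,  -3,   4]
5

tr(A) = 5 + -4 + 4 = 5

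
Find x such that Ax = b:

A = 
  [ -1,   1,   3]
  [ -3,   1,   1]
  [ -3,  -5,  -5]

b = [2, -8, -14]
x = [3, -1, 2]

Row reduce the augmented matrix [A|b]:
R2 → R2 - (3)·R1
R3 → R3 - (3)·R1
R3 → R3 - (4)·R2
REF = 
  [ -1,   1,   3,   2]
  [  0,  -2,  -8, -14]
  [  0,   0,  18,  36]

Back-substitution:
x₃ = 36 / 18 = 2
x₂ = (-14 - (-8)(2)) / (-2) = -1
x₁ = (2 - (1)(-1) - (3)(2)) / (-1) = 3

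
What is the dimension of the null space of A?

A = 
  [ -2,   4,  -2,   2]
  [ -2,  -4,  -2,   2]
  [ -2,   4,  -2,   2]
nullity(A) = 2

Row reduce:
R2 → R2 - (1)·R1
R3 → R3 - (1)·R1
REF = 
  [ -2,   4,  -2,   2]
  [  0,  -8,   0,   0]
  [  0,   0,   0,   0]
Pivot columns: 1, 2 → 2 pivots.
rank(A) = 2, so nullity(A) = 4 - 2 = 2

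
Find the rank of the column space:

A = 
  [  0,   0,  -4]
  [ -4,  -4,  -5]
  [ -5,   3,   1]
Row reduce:
Swap R1 ↔ R2
R3 → R3 - (5/4)·R1
Swap R2 ↔ R3
REF = 
  [  -4,   -4,   -5]
  [   0,    8, 29/4]
  [   0,    0,   -4]
Pivot columns: 1, 2, 3 → 3 pivots.
dim(Col(A)) = number of pivot columns = 3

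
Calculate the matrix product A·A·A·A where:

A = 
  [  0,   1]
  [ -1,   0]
A² = A·A:
A²[1,1] = (0)(0) + (1)(-1) = -1
A²[1,2] = (0)(1) + (1)(0) = 0
A²[2,1] = (-1)(0) + (0)(-1) = 0
A²[2,2] = (-1)(1) + (0)(0) = -1
A² = 
  [ -1,   0]
  [  0,  -1]

A^3 = A^2·A:
A^3[1,1] = (-1)(0) + (0)(-1) = 0
A^3[1,2] = (-1)(1) + (0)(0) = -1
A^3[2,1] = (0)(0) + (-1)(-1) = 1
A^3[2,2] = (0)(1) + (-1)(0) = 0
A^3 = 
  [  0,  -1]
  [  1,   0]

A^4 = A^3·A:
A^4[1,1] = (0)(0) + (-1)(-1) = 1
A^4[1,2] = (0)(1) + (-1)(0) = 0
A^4[2,1] = (1)(0) + (0)(-1) = 0
A^4[2,2] = (1)(1) + (0)(0) = 1
A^4 = 
  [  1,   0]
  [  0,   1]

Therefore
A^4 = 
  [  1,   0]
  [  0,   1]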